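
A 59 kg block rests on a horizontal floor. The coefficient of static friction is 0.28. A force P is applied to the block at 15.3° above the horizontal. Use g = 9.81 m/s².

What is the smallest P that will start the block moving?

N = m g − P sin α (the pull lifts the block).
At impending slip, P cos α = μ_s N = μ_s (m g − P sin α).
Solving: P (cos α + μ_s sin α) = μ_s m g → P = 0.28×579/(cos 15.3° + 0.28 sin 15.3°) = 162/1.038 = 156 N.

P ≈ 156 N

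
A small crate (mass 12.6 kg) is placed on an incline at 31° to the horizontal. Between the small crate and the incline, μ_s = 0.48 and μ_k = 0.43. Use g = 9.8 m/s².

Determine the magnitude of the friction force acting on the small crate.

The normal reaction is N = m g cos θ = 105.8 N.
For equilibrium along the incline, friction must balance the weight component: f = m g sin θ = 63.6 N up the slope.
The static-friction ceiling is μ_s N = 0.48 × 105.8 = 50.8 N.
Since |63.6| > 50.8 N, static friction cannot hold it; the small crate slides down the incline and kinetic friction applies: f = μ_k N = 0.43 × 105.8 = 45.5 N.

f ≈ 45.5 N (up the incline)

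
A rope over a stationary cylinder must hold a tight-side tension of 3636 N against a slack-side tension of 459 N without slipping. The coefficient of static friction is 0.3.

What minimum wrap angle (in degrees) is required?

β_min ≈ 395°

T₂/T₁ = e^{μβ} → β = ln(T₂/T₁)/μ.
β = ln(3636/459)/0.3 = 2.07/0.3 = 6.899 rad.
In degrees: β = 6.899 × 180/π = 395°.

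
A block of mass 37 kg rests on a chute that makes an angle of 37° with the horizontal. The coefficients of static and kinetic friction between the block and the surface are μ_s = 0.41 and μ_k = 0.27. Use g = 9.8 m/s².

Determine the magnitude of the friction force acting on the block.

Perpendicular to the surface, N = m g cos θ = 37·9.8·cos 37° = 289.6 N.
Along the slope the weight component is m g sin θ = 218.2 N; friction must supply exactly this, acting up-slope.
Maximum static friction available: μ_s N = 0.41 × 289.6 = 118.7 N.
Since |218.2| > 118.7 N, static friction cannot hold it; the block slides down the incline and kinetic friction applies: f = μ_k N = 0.27 × 289.6 = 78.2 N.

f ≈ 78.2 N (up the incline)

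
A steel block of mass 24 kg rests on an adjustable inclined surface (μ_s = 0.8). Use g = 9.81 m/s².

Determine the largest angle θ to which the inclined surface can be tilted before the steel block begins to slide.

θ_max ≈ 38.7°

At the slip threshold, m g sin θ = μ_s · m g cos θ, so tan θ = μ_s.
θ_max = arctan(0.8) = 38.7°.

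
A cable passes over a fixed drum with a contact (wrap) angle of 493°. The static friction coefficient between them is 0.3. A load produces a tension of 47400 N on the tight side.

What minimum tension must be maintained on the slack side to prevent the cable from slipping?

Capstan equation at impending slip: T_tight/T_slack = e^{μβ}.
β = 493° = 8.604 rad; e^{μβ} = e^{0.3×8.604} = 13.21.
T_slack = T_tight / e^{μβ} = 47400 / 13.21 = 3590 N.

T_min ≈ 3590 N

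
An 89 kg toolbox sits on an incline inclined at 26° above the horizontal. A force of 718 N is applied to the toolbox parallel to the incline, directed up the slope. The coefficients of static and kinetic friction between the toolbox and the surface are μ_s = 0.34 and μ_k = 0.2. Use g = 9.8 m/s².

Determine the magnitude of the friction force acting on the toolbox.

The normal reaction is N = m g cos θ = 783.9 N.
The friction needed for equilibrium is m g sin θ − P = 382.3 − 718 = -335.7 N, measured positive up-slope.
Maximum static friction available: μ_s N = 0.34 × 783.9 = 266.5 N.
Since |-335.7| > 266.5 N, static friction cannot hold it; the toolbox slides up the incline and kinetic friction applies: f = μ_k N = 0.2 × 783.9 = 157 N.

f ≈ 157 N (down the incline)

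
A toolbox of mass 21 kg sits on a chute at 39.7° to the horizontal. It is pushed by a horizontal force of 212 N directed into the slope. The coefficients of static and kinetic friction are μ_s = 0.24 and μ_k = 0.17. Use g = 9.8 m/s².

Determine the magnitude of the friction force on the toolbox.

f ≈ 31.7 N (down the incline)

Normal direction: N = m g cos θ + P sin θ = 293.8 N.
Along the incline, the net driving force (taking up-slope positive) is P cos θ − m g sin θ = 163.1 − 131.5 = 31.65 N, so equilibrium requires friction f = -31.65 N (down-slope).
The limit of static friction is μ_s N = 70.5 N.
|f_req| = 31.65 ≤ 70.5 N → the toolbox is in equilibrium; friction equals the required value.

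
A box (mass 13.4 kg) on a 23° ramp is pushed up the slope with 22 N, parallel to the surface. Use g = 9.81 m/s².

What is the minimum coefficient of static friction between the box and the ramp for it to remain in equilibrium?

μ_s,min ≈ 0.243

N = m g cos θ = 121 N.
Friction must make up the shortfall along the incline: f = m g sin θ − P = 51.36 − 22 = 29.36 N.
At the threshold f = μ_s N, so μ_s,min = 29.36/121 = 0.243.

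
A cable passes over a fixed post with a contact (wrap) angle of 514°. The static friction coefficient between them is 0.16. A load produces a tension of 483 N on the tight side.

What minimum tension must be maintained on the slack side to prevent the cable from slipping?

T_min ≈ 115 N

Capstan equation at impending slip: T_tight/T_slack = e^{μβ}.
β = 514° = 8.971 rad; e^{μβ} = e^{0.16×8.971} = 4.201.
T_slack = T_tight / e^{μβ} = 483 / 4.201 = 115 N.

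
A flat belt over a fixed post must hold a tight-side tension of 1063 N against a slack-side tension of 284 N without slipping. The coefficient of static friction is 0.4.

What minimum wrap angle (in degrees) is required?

T₂/T₁ = e^{μβ} → β = ln(T₂/T₁)/μ.
β = ln(1063/284)/0.4 = 1.32/0.4 = 3.3 rad.
In degrees: β = 3.3 × 180/π = 189°.

β_min ≈ 189°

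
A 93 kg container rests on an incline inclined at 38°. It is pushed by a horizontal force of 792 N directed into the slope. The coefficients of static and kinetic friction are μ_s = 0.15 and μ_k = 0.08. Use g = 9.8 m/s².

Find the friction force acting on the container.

f ≈ 63 N (down the incline)

Normal direction: N = m g cos θ + P sin θ = 1206 N.
Along the incline, the net driving force (taking up-slope positive) is P cos θ − m g sin θ = 624.1 − 561.1 = 62.99 N, so equilibrium requires friction f = -62.99 N (down-slope).
Maximum static friction: μ_s N = 0.15 × 1206 = 180.9 N.
Since 62.99 N is within the 180.9 N limit, the container stays put and friction is exactly 63 N.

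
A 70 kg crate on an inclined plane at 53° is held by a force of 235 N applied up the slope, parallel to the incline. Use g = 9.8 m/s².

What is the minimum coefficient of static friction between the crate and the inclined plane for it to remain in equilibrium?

μ_s,min ≈ 0.758

N = m g cos θ = 412.8 N.
Friction must make up the shortfall along the incline: f = m g sin θ − P = 547.9 − 235 = 312.9 N.
At the threshold f = μ_s N, so μ_s,min = 312.9/412.8 = 0.758.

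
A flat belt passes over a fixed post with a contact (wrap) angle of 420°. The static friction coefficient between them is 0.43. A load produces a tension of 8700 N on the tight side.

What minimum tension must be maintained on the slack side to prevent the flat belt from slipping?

Capstan equation at impending slip: T_tight/T_slack = e^{μβ}.
β = 420° = 7.33 rad; e^{μβ} = e^{0.43×7.33} = 23.38.
T_slack = T_tight / e^{μβ} = 8700 / 23.38 = 372 N.

T_min ≈ 372 N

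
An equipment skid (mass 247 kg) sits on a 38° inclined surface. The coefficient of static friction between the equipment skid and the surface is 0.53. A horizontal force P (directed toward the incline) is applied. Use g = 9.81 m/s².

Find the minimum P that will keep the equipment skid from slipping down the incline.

The equipment skid tends to slide down (tan θ > μ_s), so at the point of impending slip friction acts up-slope at its limit: f = μ_s N.
Perpendicular to the incline: N = m g cos θ + P sin θ.
Along the incline: P cos θ + μ_s N = m g sin θ, i.e. P cos θ + μ_s (m g cos θ + P sin θ) = m g sin θ.
Solving, P (cos θ + μ_s sin θ) = m g (sin θ − μ_s cos θ), so P = 2420×0.198/1.114 = 431 N.

P_min ≈ 431 N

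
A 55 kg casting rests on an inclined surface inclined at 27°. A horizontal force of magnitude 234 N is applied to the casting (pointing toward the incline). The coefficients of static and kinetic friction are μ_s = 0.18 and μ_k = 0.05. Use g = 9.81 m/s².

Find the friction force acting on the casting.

f ≈ 36.5 N (up the incline)

The horizontal push has a component P sin θ into the surface, so N = m g cos θ + P sin θ = 480.7 + 106.2 = 587 N.
Along the incline, the net driving force (taking up-slope positive) is P cos θ − m g sin θ = 208.5 − 245 = -36.46 N, so equilibrium requires friction f = 36.46 N (up-slope).
Maximum static friction: μ_s N = 0.18 × 587 = 105.7 N.
Since 36.46 N is within the 105.7 N limit, the casting stays put and friction is exactly 36.5 N.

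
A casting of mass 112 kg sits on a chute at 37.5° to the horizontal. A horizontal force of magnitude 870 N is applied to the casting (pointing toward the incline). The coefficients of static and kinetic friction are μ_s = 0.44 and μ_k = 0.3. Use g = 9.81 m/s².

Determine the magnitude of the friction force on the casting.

Resolve perpendicular to the incline: N = m g cos θ + P sin θ = 112×9.81×cos 37.5° + 870×sin 37.5° = 1401 N.
Along the incline, the net driving force (taking up-slope positive) is P cos θ − m g sin θ = 690.2 − 668.9 = 21.36 N, so equilibrium requires friction f = -21.36 N (down-slope).
Maximum static friction: μ_s N = 0.44 × 1401 = 616.6 N.
|f_req| = 21.36 ≤ 616.6 N → the casting is in equilibrium; friction equals the required value.

f ≈ 21.4 N (down the incline)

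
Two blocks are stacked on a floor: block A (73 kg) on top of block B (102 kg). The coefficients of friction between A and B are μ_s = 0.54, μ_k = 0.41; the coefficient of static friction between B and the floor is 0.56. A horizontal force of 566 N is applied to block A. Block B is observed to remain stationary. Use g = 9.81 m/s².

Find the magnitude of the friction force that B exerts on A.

Between the blocks, N₁ = m_A g = 716.1 N.
Maximum static friction on A from B: μ_s N₁ = 0.54×716.1 = 386.7 N.
P = 566 N exceeds that limit, so A slips over B and the interface friction becomes kinetic: f₁ = μ_k N₁ = 0.41×716.1 = 294 N.
By Newton's third law B feels 294 N forward from A. With B stationary, the floor's static friction on B balances it: f₂ = 294 N (well within μ_s(m_A+m_B)g = 961.4 N).

f ≈ 294 N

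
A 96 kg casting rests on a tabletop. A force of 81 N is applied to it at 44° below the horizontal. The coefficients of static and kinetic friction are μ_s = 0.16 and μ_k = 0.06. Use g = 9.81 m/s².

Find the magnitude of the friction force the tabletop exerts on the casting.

The vertical component of P adds to the normal force: N = m g + P sin α = 941.8 + 56.27 = 998 N.
For equilibrium, f = P cos α = 81×cos 44° = 58.27 N.
The static-friction limit is μ_s N = 159.7 N.
58.27 ≤ 159.7 N → static; friction equals the required 58.3 N.

f ≈ 58.3 N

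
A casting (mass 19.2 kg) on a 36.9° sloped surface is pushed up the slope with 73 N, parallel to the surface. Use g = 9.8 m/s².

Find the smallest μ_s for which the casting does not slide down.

μ_s,min ≈ 0.266

N = m g cos θ = 150.5 N.
Friction must make up the shortfall along the incline: f = m g sin θ − P = 113 − 73 = 39.98 N.
At the threshold f = μ_s N, so μ_s,min = 39.98/150.5 = 0.266.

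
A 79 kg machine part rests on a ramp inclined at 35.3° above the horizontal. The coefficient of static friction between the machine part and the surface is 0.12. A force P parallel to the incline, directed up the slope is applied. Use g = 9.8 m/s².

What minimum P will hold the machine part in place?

The machine part tends to slide down (tan θ > μ_s), so at the point of impending slip friction acts up-slope at its limit: f = μ_s N.
P is parallel to the surface, so N = m g cos θ = 632 N.
Along the incline: P + μ_s N = m g sin θ, so P = 447 − 0.12×632 = 372 N.

P_min ≈ 372 N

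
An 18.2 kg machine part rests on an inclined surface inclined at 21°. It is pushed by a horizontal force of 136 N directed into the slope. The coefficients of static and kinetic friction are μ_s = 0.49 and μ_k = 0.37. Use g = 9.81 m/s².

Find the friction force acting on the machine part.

f ≈ 63 N (down the incline)

The horizontal push has a component P sin θ into the surface, so N = m g cos θ + P sin θ = 166.7 + 48.74 = 215.4 N.
Parallel to the incline: P cos θ − m g sin θ = 127 − 63.98 = 62.98 N; the friction needed to balance this is 62.98 N acting down the slope.
Maximum static friction: μ_s N = 0.49 × 215.4 = 105.6 N.
|f_req| = 62.98 ≤ 105.6 N → the machine part is in equilibrium; friction equals the required value.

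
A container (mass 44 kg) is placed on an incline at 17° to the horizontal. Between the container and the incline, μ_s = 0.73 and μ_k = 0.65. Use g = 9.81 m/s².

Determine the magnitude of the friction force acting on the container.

Normal force: N = m g cos θ = 44 × 9.81 × cos 17° = 412.8 N.
For equilibrium along the incline, friction must balance the weight component: f = m g sin θ = 126.2 N up the slope.
Static friction can supply at most μ_s N = 301.3 N.
Since |126.2| ≤ 301.3 N, static friction is sufficient; f equals the required value, not μ_s N.

f ≈ 126 N (up the incline)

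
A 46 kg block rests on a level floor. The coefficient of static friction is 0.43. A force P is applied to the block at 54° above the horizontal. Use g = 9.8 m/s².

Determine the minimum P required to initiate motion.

N = m g − P sin α (the pull lifts the block).
At impending slip, P cos α = μ_s N = μ_s (m g − P sin α).
Solving: P (cos α + μ_s sin α) = μ_s m g → P = 0.43×451/(cos 54° + 0.43 sin 54°) = 194/0.9357 = 207 N.

P ≈ 207 N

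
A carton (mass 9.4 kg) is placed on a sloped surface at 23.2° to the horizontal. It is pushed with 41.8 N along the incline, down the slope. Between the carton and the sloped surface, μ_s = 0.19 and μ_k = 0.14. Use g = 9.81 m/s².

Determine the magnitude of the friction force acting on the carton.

f ≈ 11.9 N (up the incline)

The normal reaction is N = m g cos θ = 84.76 N.
For equilibrium along the incline the friction force must supply f = m g sin θ + P = 36.33 + 41.8 = 78.13 N (positive meaning up-slope).
Static friction can supply at most μ_s N = 16.1 N.
|78.13| exceeds 16.1 N, so the carton slips down-slope; friction is kinetic, f = μ_k N = 0.14×84.76 = 11.9 N.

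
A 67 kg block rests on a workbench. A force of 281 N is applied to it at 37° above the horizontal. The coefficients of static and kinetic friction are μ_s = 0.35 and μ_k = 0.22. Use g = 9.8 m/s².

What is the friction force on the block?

N = m g − P sin α = 656.6 − 281×sin 37° = 487.5 N.
The horizontal driving force is P cos α = 224.4 N, so equilibrium needs friction f = 224.4 N.
μ_s N = 0.35 × 487.5 = 170.6 N.
The required friction exceeds μ_s N, so the block moves and f = μ_k N = 107 N.

f ≈ 107 N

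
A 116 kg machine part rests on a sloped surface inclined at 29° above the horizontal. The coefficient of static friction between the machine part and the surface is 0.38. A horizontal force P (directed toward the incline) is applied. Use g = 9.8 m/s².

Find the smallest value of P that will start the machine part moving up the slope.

P ≈ 1350 N

At impending motion up the slope, friction acts down-slope at its limit: f = μ_s N.
Perpendicular to the incline: N = m g cos θ + P sin θ.
Along the incline: P cos θ = m g sin θ + μ_s N = m g sin θ + μ_s (m g cos θ + P sin θ).
Solving, P (cos θ − μ_s sin θ) = m g (sin θ + μ_s cos θ), so P = 116×9.8×(sin 29° + 0.38 cos 29°)/(cos 29° − 0.38 sin 29°) = 1140×0.8172/0.6904 = 1350 N.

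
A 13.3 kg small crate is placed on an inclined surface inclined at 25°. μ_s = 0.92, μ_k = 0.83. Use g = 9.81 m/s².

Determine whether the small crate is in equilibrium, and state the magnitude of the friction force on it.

N = m g cos θ = 118 N.
Down-slope weight component: m g sin θ = 55.1 N.
μ_s N = 109 N.
55.1 ≤ 109 N, so it stays put; friction = 55.1 N.

f ≈ 55.1 N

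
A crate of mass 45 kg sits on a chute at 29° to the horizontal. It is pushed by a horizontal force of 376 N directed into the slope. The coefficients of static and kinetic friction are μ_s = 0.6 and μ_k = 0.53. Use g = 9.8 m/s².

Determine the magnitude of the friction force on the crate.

Resolve perpendicular to the incline: N = m g cos θ + P sin θ = 45×9.8×cos 29° + 376×sin 29° = 568 N.
Along the incline, the net driving force (taking up-slope positive) is P cos θ − m g sin θ = 328.9 − 213.8 = 115.1 N, so equilibrium requires friction f = -115.1 N (down-slope).
The limit of static friction is μ_s N = 340.8 N.
Since 115.1 N is within the 340.8 N limit, the crate stays put and friction is exactly 115 N.

f ≈ 115 N (down the incline)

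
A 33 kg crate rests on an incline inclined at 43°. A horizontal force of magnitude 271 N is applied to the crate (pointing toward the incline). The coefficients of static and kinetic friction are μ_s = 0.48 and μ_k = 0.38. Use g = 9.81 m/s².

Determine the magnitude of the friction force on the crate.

The horizontal push has a component P sin θ into the surface, so N = m g cos θ + P sin θ = 236.8 + 184.8 = 421.6 N.
Parallel to the incline: P cos θ − m g sin θ = 198.2 − 220.8 = -22.59 N; the friction needed to balance this is 22.59 N acting up the slope.
Maximum static friction: μ_s N = 0.48 × 421.6 = 202.4 N.
Since 22.59 N is within the 202.4 N limit, the crate stays put and friction is exactly 22.6 N.

f ≈ 22.6 N (up the incline)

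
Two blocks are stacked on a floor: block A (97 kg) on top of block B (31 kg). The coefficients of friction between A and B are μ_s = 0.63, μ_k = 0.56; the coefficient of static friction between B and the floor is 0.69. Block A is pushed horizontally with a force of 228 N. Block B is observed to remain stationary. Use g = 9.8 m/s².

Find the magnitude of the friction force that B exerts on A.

The normal force B exerts on A is simply A's weight, N₁ = 950.6 N.
Maximum static friction on A from B: μ_s N₁ = 0.63×950.6 = 598.9 N.
Since P = 228 N ≤ 598.9 N, A does not slip on B; friction on A equals P = 228 N.
B experiences an equal 228 N forward from A (third law). B is in equilibrium, so the floor supplies f₂ = 228 N of static friction (limit μ_s(m_A+m_B)g = 865.5 N, not exceeded).

f ≈ 228 N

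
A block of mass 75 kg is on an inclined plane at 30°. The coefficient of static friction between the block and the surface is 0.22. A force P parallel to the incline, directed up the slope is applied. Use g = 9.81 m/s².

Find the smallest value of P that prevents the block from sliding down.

The block tends to slide down (tan θ > μ_s), so at the point of impending slip friction acts up-slope at its limit: f = μ_s N.
P is parallel to the surface, so N = m g cos θ = 637 N.
Along the incline: P + μ_s N = m g sin θ, so P = 368 − 0.22×637 = 228 N.

P_min ≈ 228 N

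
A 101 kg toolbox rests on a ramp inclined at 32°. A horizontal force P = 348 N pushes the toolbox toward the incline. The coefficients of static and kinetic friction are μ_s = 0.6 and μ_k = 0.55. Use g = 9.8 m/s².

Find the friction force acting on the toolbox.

The horizontal push has a component P sin θ into the surface, so N = m g cos θ + P sin θ = 839.4 + 184.4 = 1024 N.
Parallel to the incline: P cos θ − m g sin θ = 295.1 − 524.5 = -229.4 N; the friction needed to balance this is 229.4 N acting up the slope.
Maximum static friction: μ_s N = 0.6 × 1024 = 614.3 N.
|f_req| = 229.4 ≤ 614.3 N → the toolbox is in equilibrium; friction equals the required value.

f ≈ 229 N (up the incline)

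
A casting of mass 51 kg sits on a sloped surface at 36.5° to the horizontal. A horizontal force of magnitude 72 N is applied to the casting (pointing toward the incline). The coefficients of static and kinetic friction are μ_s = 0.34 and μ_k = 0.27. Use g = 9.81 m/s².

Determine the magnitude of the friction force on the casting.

f ≈ 120 N (up the incline)

Normal direction: N = m g cos θ + P sin θ = 445 N.
Along the incline, the net driving force (taking up-slope positive) is P cos θ − m g sin θ = 57.88 − 297.6 = -239.7 N, so equilibrium requires friction f = 239.7 N (up-slope).
The limit of static friction is μ_s N = 151.3 N.
|f_req| = 239.7 > 151.3 N → the casting slides down the incline; f = μ_k N = 0.27 × 445 = 120 N.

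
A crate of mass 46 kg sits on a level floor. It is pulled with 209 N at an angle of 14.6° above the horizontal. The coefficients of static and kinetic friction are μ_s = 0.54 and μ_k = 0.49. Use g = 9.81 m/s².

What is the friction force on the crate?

f ≈ 202 N

The vertical component of P reduces the normal force: N = m g − P sin α = 451.3 − 52.68 = 398.6 N.
For equilibrium, f = P cos α = 209×cos 14.6° = 202.3 N.
The static-friction limit is μ_s N = 215.2 N.
202.3 ≤ 215.2 N → static; friction equals the required 202 N.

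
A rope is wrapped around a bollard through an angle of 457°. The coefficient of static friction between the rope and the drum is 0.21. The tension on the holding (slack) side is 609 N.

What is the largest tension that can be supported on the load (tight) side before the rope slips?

T_max ≈ 3250 N

At impending slip the capstan equation gives T₂/T₁ = e^{μβ} with β in radians.
β = 457° × π/180 = 7.976 rad.
e^{μβ} = e^{0.21×7.976} = 5.339.
T₂ = T₁ · e^{μβ} = 609 × 5.339 = 3250 N.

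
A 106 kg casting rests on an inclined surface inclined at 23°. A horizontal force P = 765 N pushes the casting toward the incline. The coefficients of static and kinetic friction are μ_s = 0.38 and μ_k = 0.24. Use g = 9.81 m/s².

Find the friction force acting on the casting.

f ≈ 298 N (down the incline)

Normal direction: N = m g cos θ + P sin θ = 1256 N.
Along the incline, the net driving force (taking up-slope positive) is P cos θ − m g sin θ = 704.2 − 406.3 = 297.9 N, so equilibrium requires friction f = -297.9 N (down-slope).
The limit of static friction is μ_s N = 477.3 N.
Since 297.9 N is within the 477.3 N limit, the casting stays put and friction is exactly 298 N.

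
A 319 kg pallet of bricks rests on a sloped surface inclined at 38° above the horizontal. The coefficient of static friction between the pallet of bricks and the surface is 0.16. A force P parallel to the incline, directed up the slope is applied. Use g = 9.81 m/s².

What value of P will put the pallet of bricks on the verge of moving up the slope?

P ≈ 2320 N

At impending motion up the slope, friction acts down-slope at its limit: f = μ_s N.
P is parallel to the surface, so N = m g cos θ = 2470 N.
Along the incline: P = m g sin θ + μ_s N = 1930 + 0.16×2470 = 2320 N.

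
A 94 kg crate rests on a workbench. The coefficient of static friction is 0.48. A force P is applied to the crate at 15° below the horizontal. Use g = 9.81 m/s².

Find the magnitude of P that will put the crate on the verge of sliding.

P ≈ 526 N

N = m g + P sin α (the push presses the crate into the workbench).
At impending slip, P cos α = μ_s N = μ_s (m g + P sin α).
Solving: P (cos α − μ_s sin α) = μ_s m g → P = 0.48×922/(cos 15° − 0.48 sin 15°) = 443/0.8417 = 526 N.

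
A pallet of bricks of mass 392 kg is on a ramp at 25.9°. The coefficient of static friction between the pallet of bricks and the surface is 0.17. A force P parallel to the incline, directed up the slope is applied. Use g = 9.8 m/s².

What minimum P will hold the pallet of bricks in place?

P_min ≈ 1090 N

The pallet of bricks tends to slide down (tan θ > μ_s), so at the point of impending slip friction acts up-slope at its limit: f = μ_s N.
P is parallel to the surface, so N = m g cos θ = 3460 N.
Along the incline: P + μ_s N = m g sin θ, so P = 1680 − 0.17×3460 = 1090 N.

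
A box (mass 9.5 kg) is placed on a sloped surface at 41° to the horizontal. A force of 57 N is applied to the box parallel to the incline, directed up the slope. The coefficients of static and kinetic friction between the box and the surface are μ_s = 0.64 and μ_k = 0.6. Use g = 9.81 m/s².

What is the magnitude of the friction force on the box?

f ≈ 4.14 N (up the incline)

Perpendicular to the surface, N = m g cos θ = 9.5·9.81·cos 41° = 70.34 N.
For equilibrium along the incline the friction force must supply f = m g sin θ − P = 61.14 − 57 = 4.141 N (positive meaning up-slope).
Maximum static friction available: μ_s N = 0.64 × 70.34 = 45.01 N.
Since |4.141| ≤ 45.01 N, the box remains in static equilibrium and friction takes exactly the required value.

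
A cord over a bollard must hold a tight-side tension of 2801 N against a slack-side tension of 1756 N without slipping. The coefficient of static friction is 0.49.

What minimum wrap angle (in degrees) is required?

T₂/T₁ = e^{μβ} → β = ln(T₂/T₁)/μ.
β = ln(2801/1756)/0.49 = 0.4669/0.49 = 0.9529 rad.
In degrees: β = 0.9529 × 180/π = 54.6°.

β_min ≈ 54.6°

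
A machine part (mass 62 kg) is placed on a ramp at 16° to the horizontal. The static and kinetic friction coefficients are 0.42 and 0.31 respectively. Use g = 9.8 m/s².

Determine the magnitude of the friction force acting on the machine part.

f ≈ 167 N (up the incline)

Normal force: N = m g cos θ = 62 × 9.8 × cos 16° = 584.1 N.
For equilibrium along the incline, friction must balance the weight component: f = m g sin θ = 167.5 N up the slope.
The static-friction ceiling is μ_s N = 0.42 × 584.1 = 245.3 N.
Since |167.5| ≤ 245.3 N, no slip — friction simply equals what equilibrium demands.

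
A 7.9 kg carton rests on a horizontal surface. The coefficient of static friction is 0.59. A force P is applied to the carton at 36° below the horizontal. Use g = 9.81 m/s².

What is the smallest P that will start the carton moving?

P ≈ 98.9 N

N = m g + P sin α (the push presses the carton into the horizontal surface).
At impending slip, P cos α = μ_s N = μ_s (m g + P sin α).
Solving: P (cos α − μ_s sin α) = μ_s m g → P = 0.59×77.5/(cos 36° − 0.59 sin 36°) = 45.7/0.4622 = 98.9 N.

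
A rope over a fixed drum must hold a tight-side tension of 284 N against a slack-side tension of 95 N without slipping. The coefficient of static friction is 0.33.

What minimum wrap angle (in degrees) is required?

β_min ≈ 190°

T₂/T₁ = e^{μβ} → β = ln(T₂/T₁)/μ.
β = ln(284/95)/0.33 = 1.095/0.33 = 3.318 rad.
In degrees: β = 3.318 × 180/π = 190°.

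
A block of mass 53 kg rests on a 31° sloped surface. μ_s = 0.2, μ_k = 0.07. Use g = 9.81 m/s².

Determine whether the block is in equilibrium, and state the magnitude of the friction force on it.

f ≈ 31.2 N

N = m g cos θ = 446 N.
Down-slope weight component: m g sin θ = 268 N.
μ_s N = 89.1 N.
268 > 89.1 N, so it slides; kinetic friction f = μ_k N = 0.07×446 = 31.2 N.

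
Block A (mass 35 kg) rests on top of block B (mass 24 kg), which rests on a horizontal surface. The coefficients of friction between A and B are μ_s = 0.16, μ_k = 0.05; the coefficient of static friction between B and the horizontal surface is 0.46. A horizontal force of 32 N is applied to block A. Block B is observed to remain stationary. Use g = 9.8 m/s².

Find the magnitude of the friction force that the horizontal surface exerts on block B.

Normal force at the A–B interface: N₁ = m_A g = 343 N.
Maximum static friction on A from B: μ_s N₁ = 0.16×343 = 54.88 N.
P = 32 N is within that limit, so A and B move together (both at rest); the A–B friction is simply f₁ = P = 32 N.
By Newton's third law B feels 32 N forward from A. With B stationary, the floor's static friction on B balances it: f₂ = 32 N (well within μ_s(m_A+m_B)g = 266 N).

f ≈ 32 N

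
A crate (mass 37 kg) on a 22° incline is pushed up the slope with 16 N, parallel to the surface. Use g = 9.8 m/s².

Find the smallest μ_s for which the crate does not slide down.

μ_s,min ≈ 0.356

N = m g cos θ = 336.2 N.
Friction must make up the shortfall along the incline: f = m g sin θ − P = 135.8 − 16 = 119.8 N.
At the threshold f = μ_s N, so μ_s,min = 119.8/336.2 = 0.356.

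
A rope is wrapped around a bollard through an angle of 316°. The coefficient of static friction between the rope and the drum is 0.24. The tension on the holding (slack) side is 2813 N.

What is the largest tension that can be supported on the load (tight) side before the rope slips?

At impending slip the capstan equation gives T₂/T₁ = e^{μβ} with β in radians.
β = 316° × π/180 = 5.515 rad.
e^{μβ} = e^{0.24×5.515} = 3.757.
T₂ = T₁ · e^{μβ} = 2813 × 3.757 = 10600 N.

T_max ≈ 10600 N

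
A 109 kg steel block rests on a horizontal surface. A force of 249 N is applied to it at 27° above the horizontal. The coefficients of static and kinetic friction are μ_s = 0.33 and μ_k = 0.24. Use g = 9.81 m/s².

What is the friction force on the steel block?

f ≈ 222 N

N = m g − P sin α = 1069 − 249×sin 27° = 956.2 N.
For equilibrium, f = P cos α = 249×cos 27° = 221.9 N.
The static-friction limit is μ_s N = 315.6 N.
Since 221.9 N does not exceed the limit, the steel block stays at rest and f = 222 N.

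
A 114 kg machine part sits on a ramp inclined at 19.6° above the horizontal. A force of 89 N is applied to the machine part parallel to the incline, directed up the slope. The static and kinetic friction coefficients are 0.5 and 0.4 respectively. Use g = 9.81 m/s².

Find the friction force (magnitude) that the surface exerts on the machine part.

Perpendicular to the surface, N = m g cos θ = 114·9.81·cos 19.6° = 1054 N.
For equilibrium along the incline the friction force must supply f = m g sin θ − P = 375.1 − 89 = 286.1 N (positive meaning up-slope).
Maximum static friction available: μ_s N = 0.5 × 1054 = 526.8 N.
Since |286.1| ≤ 526.8 N, the machine part remains in static equilibrium and friction takes exactly the required value.

f ≈ 286 N (up the incline)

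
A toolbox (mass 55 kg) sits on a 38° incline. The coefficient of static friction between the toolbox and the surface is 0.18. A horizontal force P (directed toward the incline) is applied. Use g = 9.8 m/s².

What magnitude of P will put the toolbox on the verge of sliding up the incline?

P ≈ 603 N

At impending motion up the slope, friction acts down-slope at its limit: f = μ_s N.
Perpendicular to the incline: N = m g cos θ + P sin θ.
Along the incline: P cos θ = m g sin θ + μ_s N = m g sin θ + μ_s (m g cos θ + P sin θ).
Solving, P (cos θ − μ_s sin θ) = m g (sin θ + μ_s cos θ), so P = 55×9.8×(sin 38° + 0.18 cos 38°)/(cos 38° − 0.18 sin 38°) = 539×0.7575/0.6772 = 603 N.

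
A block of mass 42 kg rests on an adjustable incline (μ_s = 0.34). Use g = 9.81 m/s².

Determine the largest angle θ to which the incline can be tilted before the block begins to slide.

θ_max ≈ 18.8°

At the slip threshold, m g sin θ = μ_s · m g cos θ, so tan θ = μ_s.
θ_max = arctan(0.34) = 18.8°.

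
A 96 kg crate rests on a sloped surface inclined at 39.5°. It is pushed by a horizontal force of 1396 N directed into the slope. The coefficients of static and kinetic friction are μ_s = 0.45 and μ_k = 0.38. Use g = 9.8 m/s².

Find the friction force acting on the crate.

f ≈ 479 N (down the incline)

Resolve perpendicular to the incline: N = m g cos θ + P sin θ = 96×9.8×cos 39.5° + 1396×sin 39.5° = 1614 N.
Along the incline, the net driving force (taking up-slope positive) is P cos θ − m g sin θ = 1077 − 598.4 = 478.8 N, so equilibrium requires friction f = -478.8 N (down-slope).
Maximum static friction: μ_s N = 0.45 × 1614 = 726.3 N.
|f_req| = 478.8 ≤ 726.3 N → the crate is in equilibrium; friction equals the required value.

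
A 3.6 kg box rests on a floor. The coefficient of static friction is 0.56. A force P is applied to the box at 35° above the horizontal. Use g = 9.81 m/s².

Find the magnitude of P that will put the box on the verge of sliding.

P ≈ 17.3 N

N = m g − P sin α (the pull lifts the box).
At impending slip, P cos α = μ_s N = μ_s (m g − P sin α).
Solving: P (cos α + μ_s sin α) = μ_s m g → P = 0.56×35.3/(cos 35° + 0.56 sin 35°) = 19.8/1.14 = 17.3 N.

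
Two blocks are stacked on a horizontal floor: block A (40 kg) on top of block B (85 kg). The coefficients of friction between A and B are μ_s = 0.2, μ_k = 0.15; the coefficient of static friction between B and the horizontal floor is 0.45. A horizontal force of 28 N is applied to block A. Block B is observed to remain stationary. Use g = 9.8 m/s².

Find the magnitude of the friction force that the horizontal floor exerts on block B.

f ≈ 28 N

The normal force B exerts on A is simply A's weight, N₁ = 392 N.
So the A–B interface can sustain at most μ_s N₁ = 78.4 N of static friction.
Since P = 28 N ≤ 78.4 N, A does not slip on B; friction on A equals P = 28 N.
By Newton's third law B feels 28 N forward from A. With B stationary, the floor's static friction on B balances it: f₂ = 28 N (well within μ_s(m_A+m_B)g = 551.2 N).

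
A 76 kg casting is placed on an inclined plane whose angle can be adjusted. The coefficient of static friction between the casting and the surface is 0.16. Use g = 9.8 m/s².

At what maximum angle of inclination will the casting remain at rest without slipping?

At the slip threshold, m g sin θ = μ_s · m g cos θ, so tan θ = μ_s.
θ_max = arctan(0.16) = 9.09°.

θ_max ≈ 9.09°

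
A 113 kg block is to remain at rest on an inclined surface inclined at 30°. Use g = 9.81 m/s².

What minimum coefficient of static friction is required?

At the slip threshold m g sin θ = μ_s m g cos θ, so μ_s,min = tan θ.
μ_s,min = tan 30° = 0.577.

μ_s,min ≈ 0.577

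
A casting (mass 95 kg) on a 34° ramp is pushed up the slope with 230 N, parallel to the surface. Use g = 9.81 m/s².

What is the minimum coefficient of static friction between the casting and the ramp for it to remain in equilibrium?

μ_s,min ≈ 0.377

N = m g cos θ = 772.6 N.
Friction must make up the shortfall along the incline: f = m g sin θ − P = 521.1 − 230 = 291.1 N.
At the threshold f = μ_s N, so μ_s,min = 291.1/772.6 = 0.377.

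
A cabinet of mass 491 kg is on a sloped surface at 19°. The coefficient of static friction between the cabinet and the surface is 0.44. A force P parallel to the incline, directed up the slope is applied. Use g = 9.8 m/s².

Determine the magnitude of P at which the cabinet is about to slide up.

At impending motion up the slope, friction acts down-slope at its limit: f = μ_s N.
P is parallel to the surface, so N = m g cos θ = 4550 N.
Along the incline: P = m g sin θ + μ_s N = 1570 + 0.44×4550 = 3570 N.

P ≈ 3570 N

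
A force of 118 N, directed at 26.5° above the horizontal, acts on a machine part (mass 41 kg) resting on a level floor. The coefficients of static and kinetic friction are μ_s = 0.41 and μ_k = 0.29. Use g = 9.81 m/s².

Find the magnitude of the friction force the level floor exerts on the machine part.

f ≈ 106 N

The vertical component of P reduces the normal force: N = m g − P sin α = 402.2 − 52.65 = 349.6 N.
The horizontal driving force is P cos α = 105.6 N, so equilibrium needs friction f = 105.6 N.
μ_s N = 0.41 × 349.6 = 143.3 N.
105.6 ≤ 143.3 N → static; friction equals the required 106 N.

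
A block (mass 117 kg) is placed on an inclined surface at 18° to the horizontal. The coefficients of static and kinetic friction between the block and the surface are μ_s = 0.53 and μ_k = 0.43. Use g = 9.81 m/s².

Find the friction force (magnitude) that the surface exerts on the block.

The normal reaction is N = m g cos θ = 1092 N.
Along the slope the weight component is m g sin θ = 354.7 N; friction must supply exactly this, acting up-slope.
The static-friction ceiling is μ_s N = 0.53 × 1092 = 578.5 N.
Since |354.7| ≤ 578.5 N, static friction is sufficient; f equals the required value, not μ_s N.

f ≈ 355 N (up the incline)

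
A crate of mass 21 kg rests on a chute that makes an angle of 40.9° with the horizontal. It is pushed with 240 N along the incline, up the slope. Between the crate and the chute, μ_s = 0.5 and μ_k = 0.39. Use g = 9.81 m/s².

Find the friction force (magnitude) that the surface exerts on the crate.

f ≈ 60.7 N (down the incline)

Normal force: N = m g cos θ = 21 × 9.81 × cos 40.9° = 155.7 N.
The friction needed for equilibrium is m g sin θ − P = 134.9 − 240 = -105.1 N, measured positive up-slope.
Maximum static friction available: μ_s N = 0.5 × 155.7 = 77.86 N.
|-105.1| exceeds 77.86 N, so the crate slips up-slope; friction is kinetic, f = μ_k N = 0.39×155.7 = 60.7 N.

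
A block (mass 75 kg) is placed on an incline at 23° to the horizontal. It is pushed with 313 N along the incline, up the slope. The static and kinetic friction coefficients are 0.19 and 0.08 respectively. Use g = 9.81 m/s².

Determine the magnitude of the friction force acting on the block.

f ≈ 25.5 N (down the incline)

The normal reaction is N = m g cos θ = 677.3 N.
For equilibrium along the incline the friction force must supply f = m g sin θ − P = 287.5 − 313 = -25.52 N (positive meaning up-slope).
Maximum static friction available: μ_s N = 0.19 × 677.3 = 128.7 N.
Since |-25.52| ≤ 128.7 N, no slip — friction simply equals what equilibrium demands.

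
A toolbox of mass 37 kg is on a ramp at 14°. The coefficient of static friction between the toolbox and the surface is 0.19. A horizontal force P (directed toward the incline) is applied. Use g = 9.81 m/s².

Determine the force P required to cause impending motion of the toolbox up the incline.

At impending motion up the slope, friction acts down-slope at its limit: f = μ_s N.
Perpendicular to the incline: N = m g cos θ + P sin θ.
Along the incline: P cos θ = m g sin θ + μ_s N = m g sin θ + μ_s (m g cos θ + P sin θ).
Solving, P (cos θ − μ_s sin θ) = m g (sin θ + μ_s cos θ), so P = 37×9.81×(sin 14° + 0.19 cos 14°)/(cos 14° − 0.19 sin 14°) = 363×0.4263/0.9243 = 167 N.

P ≈ 167 N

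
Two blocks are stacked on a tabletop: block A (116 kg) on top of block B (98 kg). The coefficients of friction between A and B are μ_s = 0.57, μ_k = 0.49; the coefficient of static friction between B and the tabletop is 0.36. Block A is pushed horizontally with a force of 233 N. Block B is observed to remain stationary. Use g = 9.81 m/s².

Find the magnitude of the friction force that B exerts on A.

The normal force B exerts on A is simply A's weight, N₁ = 1138 N.
So the A–B interface can sustain at most μ_s N₁ = 648.6 N of static friction.
P = 233 N is within that limit, so A and B move together (both at rest); the A–B friction is simply f₁ = P = 233 N.
By Newton's third law B feels 233 N forward from A. With B stationary, the floor's static friction on B balances it: f₂ = 233 N (well within μ_s(m_A+m_B)g = 755.8 N).

f ≈ 233 N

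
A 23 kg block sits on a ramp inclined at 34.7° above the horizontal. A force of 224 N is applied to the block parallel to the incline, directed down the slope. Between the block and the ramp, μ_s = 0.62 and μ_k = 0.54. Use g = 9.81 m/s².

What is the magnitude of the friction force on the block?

f ≈ 100 N (up the incline)

The normal reaction is N = m g cos θ = 185.5 N.
Parallel to the incline, ΣF = 0 gives f = m g sin θ + P = 128.4 + 224 = 352.4 N (up-slope positive).
The static-friction ceiling is μ_s N = 0.62 × 185.5 = 115 N.
|352.4| exceeds 115 N, so the block slips down-slope; friction is kinetic, f = μ_k N = 0.54×185.5 = 100 N.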